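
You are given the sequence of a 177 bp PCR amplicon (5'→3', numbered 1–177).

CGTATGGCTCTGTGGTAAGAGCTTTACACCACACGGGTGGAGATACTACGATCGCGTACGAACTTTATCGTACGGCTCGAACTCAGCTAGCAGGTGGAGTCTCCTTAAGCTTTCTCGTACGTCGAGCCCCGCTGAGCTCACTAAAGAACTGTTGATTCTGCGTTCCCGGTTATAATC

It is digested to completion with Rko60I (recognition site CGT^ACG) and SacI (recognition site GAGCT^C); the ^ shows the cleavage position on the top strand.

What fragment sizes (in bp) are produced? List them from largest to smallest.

Rko60I sites (CGTACG) start at positions 55, 69, 116.
Rko60I cuts after base 3 of each site, so after positions 57, 71, 118.
The SacI site (GAGCTC) starts at position 134.
SacI cuts after base 5 of each site (before the last base), so after position 138.
Combined cut positions: 57, 71, 118, 138.
Linear molecule, 4 cuts → 5 fragments:
  1–57 → 57 bp
  58–71 → 14 bp
  72–118 → 47 bp
  119–138 → 20 bp
  139–177 → 39 bp
Sorted largest to smallest: 57, 47, 39, 20, 14 bp.

57, 47, 39, 20, 14 bp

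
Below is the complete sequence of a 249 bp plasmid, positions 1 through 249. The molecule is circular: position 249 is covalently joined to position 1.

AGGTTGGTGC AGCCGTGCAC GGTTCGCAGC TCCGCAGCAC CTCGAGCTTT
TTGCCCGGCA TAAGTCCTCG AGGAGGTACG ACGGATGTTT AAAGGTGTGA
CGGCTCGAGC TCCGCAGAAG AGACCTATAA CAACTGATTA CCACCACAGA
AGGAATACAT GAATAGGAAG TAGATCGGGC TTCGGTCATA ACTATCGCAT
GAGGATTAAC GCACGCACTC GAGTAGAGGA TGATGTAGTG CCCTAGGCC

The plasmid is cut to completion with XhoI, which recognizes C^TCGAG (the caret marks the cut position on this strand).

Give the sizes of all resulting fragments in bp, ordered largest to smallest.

XhoI sites (CTCGAG) start at positions 41, 67, 104, 218.
XhoI cuts after the first base of each site, so after positions 41, 67, 104, 218.
Circular molecule, 4 cuts → 4 fragments:
  42–67 → 26 bp
  68–104 → 37 bp
  105–218 → 114 bp
  219–249 then 1–41 → 31 + 41 = 72 bp
Sorted largest to smallest: 114, 72, 37, 26 bp.

114, 72, 37, 26 bp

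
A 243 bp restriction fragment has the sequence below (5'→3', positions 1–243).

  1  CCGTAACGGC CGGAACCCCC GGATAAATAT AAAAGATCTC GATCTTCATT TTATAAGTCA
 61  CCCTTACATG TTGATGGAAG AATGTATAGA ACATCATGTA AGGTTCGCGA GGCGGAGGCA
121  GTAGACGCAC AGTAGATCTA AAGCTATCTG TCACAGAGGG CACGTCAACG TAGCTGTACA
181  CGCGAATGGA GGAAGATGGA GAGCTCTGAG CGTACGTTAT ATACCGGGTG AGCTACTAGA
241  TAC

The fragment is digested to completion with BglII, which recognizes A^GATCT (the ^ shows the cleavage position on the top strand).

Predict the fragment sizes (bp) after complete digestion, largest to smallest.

BglII sites (AGATCT) start at positions 34, 134.
BglII cuts after the first base of each site, so after positions 34, 134.
Linear molecule, 2 cuts → 3 fragments:
  1–34 → 34 bp
  35–134 → 100 bp
  135–243 → 109 bp
Sorted largest to smallest: 109, 100, 34 bp.

109, 100, 34 bp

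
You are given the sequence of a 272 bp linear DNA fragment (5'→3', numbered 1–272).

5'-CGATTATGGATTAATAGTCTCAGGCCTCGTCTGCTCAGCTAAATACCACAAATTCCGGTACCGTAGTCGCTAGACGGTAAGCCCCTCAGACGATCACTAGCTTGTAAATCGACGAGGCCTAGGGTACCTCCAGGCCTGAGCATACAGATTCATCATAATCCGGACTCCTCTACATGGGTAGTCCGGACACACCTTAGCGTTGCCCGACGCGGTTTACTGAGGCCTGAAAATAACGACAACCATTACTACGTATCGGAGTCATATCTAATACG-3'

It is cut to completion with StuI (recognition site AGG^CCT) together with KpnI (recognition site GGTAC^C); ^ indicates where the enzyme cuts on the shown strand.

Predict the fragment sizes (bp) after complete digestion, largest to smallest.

88, 56, 50, 37, 24, 10, 7 bp

StuI sites (AGGCCT) start at positions 22, 115, 132, 220.
StuI cuts after base 3 of each site, so after positions 24, 117, 134, 222.
KpnI sites (GGTACC) start at positions 57, 123.
KpnI cuts after base 5 of each site (before the last base), so after positions 61, 127.
Combined cut positions: 24, 61, 117, 127, 134, 222.
Linear molecule, 6 cuts → 7 fragments:
  1–24 → 24 bp
  25–61 → 37 bp
  62–117 → 56 bp
  118–127 → 10 bp
  128–134 → 7 bp
  135–222 → 88 bp
  223–272 → 50 bp
Sorted largest to smallest: 88, 56, 50, 37, 24, 10, 7 bp.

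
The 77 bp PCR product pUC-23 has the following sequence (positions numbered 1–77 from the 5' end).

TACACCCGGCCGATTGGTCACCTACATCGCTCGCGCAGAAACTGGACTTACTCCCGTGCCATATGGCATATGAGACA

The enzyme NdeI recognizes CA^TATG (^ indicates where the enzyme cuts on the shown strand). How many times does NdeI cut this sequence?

2

CATATG occurs starting at positions 60, 67.
NdeI cuts at 2 sites.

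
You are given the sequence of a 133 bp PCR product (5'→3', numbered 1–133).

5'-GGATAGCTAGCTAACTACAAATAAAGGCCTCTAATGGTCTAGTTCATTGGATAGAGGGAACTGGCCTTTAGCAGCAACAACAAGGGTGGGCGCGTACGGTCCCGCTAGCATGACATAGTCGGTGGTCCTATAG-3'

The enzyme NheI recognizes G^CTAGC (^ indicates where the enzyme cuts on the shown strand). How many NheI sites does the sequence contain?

GCTAGC occurs starting at positions 6, 104.
NheI cuts at 2 sites.

2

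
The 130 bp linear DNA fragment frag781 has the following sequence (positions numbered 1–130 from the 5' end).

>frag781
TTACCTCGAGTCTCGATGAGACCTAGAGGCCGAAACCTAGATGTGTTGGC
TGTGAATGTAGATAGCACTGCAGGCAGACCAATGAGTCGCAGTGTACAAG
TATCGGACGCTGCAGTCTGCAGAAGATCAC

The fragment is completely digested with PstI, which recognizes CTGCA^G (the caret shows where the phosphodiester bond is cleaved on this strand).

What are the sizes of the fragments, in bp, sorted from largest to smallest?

PstI sites (CTGCAG) start at positions 68, 110, 117.
PstI cuts after base 5 of each site (before the last base), so after positions 72, 114, 121.
Linear molecule, 3 cuts → 4 fragments:
  1–72 → 72 bp
  73–114 → 42 bp
  115–121 → 7 bp
  122–130 → 9 bp
Sorted largest to smallest: 72, 42, 9, 7 bp.

72, 42, 9, 7 bp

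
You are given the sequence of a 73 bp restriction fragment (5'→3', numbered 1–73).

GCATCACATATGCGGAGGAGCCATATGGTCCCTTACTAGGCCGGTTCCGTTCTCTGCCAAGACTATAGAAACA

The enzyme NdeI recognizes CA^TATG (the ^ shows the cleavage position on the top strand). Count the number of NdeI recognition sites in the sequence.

CATATG occurs starting at positions 7, 22.
NdeI cuts at 2 sites.

2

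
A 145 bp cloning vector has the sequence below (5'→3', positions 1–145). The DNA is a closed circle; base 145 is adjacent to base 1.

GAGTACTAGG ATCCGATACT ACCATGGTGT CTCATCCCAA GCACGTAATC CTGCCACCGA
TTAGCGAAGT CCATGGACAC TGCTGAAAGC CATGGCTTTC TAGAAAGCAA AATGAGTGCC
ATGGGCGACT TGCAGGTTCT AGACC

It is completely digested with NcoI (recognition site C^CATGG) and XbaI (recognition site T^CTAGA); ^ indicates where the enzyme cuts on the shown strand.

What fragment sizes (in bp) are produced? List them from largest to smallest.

NcoI sites (CCATGG) start at positions 22, 71, 90, 119.
NcoI cuts after the first base of each site, so after positions 22, 71, 90, 119.
XbaI sites (TCTAGA) start at positions 99, 138.
XbaI cuts after the first base of each site, so after positions 99, 138.
Combined cut positions: 22, 71, 90, 99, 119, 138.
Circular molecule, 6 cuts → 6 fragments:
  23–71 → 49 bp
  72–90 → 19 bp
  91–99 → 9 bp
  100–119 → 20 bp
  120–138 → 19 bp
  139–145 then 1–22 → 7 + 22 = 29 bp
Sorted largest to smallest: 49, 29, 20, 19, 19, 9 bp.

49, 29, 20, 19, 19, 9 bp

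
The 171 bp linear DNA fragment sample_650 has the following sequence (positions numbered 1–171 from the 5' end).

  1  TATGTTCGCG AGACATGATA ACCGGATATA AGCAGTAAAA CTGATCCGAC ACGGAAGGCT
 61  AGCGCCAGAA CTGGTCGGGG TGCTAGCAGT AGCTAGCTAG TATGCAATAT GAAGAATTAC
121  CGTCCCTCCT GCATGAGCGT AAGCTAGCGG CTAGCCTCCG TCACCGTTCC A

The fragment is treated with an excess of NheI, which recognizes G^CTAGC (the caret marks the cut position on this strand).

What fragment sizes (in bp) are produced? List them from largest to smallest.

NheI sites (GCTAGC) start at positions 58, 82, 92, 143, 150.
NheI cuts after the first base of each site, so after positions 58, 82, 92, 143, 150.
Linear molecule, 5 cuts → 6 fragments:
  1–58 → 58 bp
  59–82 → 24 bp
  83–92 → 10 bp
  93–143 → 51 bp
  144–150 → 7 bp
  151–171 → 21 bp
Sorted largest to smallest: 58, 51, 24, 21, 10, 7 bp.

58, 51, 24, 21, 10, 7 bp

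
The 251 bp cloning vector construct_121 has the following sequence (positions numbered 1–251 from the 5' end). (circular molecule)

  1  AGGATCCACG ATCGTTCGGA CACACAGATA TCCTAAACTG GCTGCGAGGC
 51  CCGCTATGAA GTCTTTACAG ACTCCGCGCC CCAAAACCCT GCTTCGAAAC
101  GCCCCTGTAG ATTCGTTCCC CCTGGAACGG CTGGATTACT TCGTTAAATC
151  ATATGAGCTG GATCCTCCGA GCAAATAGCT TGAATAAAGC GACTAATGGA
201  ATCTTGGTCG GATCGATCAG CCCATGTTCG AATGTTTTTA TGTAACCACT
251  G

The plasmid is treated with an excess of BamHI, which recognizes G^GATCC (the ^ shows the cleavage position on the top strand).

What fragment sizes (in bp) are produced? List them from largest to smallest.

158, 93 bp

BamHI sites (GGATCC) start at positions 2, 160.
BamHI cuts after the first base of each site, so after positions 2, 160.
Circular molecule, 2 cuts → 2 fragments:
  3–160 → 158 bp
  161–251 then 1–2 → 91 + 2 = 93 bp
Sorted largest to smallest: 158, 93 bp.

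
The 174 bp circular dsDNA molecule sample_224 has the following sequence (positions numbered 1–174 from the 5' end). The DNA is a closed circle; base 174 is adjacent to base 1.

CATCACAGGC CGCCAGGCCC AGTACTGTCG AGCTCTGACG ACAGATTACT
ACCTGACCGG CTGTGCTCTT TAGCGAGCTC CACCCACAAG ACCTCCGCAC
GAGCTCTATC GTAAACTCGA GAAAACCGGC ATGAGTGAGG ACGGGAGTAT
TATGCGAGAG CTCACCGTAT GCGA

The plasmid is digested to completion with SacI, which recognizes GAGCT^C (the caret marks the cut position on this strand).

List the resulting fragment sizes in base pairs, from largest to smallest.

57, 46, 45, 26 bp

SacI sites (GAGCTC) start at positions 30, 75, 101, 158.
SacI cuts after base 5 of each site (before the last base), so after positions 34, 79, 105, 162.
Circular molecule, 4 cuts → 4 fragments:
  35–79 → 45 bp
  80–105 → 26 bp
  106–162 → 57 bp
  163–174 then 1–34 → 12 + 34 = 46 bp
Sorted largest to smallest: 57, 46, 45, 26 bp.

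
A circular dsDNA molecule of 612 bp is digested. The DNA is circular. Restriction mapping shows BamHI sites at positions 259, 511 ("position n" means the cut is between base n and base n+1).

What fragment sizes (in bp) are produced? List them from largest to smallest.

Circular molecule, 2 cuts → 2 fragments:
  511 − 259 = 252 bp
  wrap: 612 − 511 + 259 = 360 bp
Sorted largest to smallest: 360, 252 bp.

360, 252 bp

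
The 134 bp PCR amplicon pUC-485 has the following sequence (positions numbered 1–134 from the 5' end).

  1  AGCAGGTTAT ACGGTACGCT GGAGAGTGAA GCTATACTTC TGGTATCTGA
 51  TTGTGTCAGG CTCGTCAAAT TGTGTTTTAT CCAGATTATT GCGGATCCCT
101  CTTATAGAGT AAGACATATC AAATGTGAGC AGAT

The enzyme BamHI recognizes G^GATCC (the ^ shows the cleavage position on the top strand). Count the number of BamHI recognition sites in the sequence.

1

GGATCC occurs starting at position 93.
BamHI cuts at 1 site.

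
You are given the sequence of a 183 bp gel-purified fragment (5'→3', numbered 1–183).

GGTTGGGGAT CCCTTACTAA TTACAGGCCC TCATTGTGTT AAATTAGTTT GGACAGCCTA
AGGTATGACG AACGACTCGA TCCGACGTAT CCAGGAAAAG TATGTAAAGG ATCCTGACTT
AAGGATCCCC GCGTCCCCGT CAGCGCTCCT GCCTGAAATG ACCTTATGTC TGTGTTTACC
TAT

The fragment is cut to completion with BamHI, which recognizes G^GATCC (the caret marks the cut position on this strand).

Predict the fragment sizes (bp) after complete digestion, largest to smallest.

102, 60, 14, 7 bp

BamHI sites (GGATCC) start at positions 7, 109, 123.
BamHI cuts after the first base of each site, so after positions 7, 109, 123.
Linear molecule, 3 cuts → 4 fragments:
  1–7 → 7 bp
  8–109 → 102 bp
  110–123 → 14 bp
  124–183 → 60 bp
Sorted largest to smallest: 102, 60, 14, 7 bp.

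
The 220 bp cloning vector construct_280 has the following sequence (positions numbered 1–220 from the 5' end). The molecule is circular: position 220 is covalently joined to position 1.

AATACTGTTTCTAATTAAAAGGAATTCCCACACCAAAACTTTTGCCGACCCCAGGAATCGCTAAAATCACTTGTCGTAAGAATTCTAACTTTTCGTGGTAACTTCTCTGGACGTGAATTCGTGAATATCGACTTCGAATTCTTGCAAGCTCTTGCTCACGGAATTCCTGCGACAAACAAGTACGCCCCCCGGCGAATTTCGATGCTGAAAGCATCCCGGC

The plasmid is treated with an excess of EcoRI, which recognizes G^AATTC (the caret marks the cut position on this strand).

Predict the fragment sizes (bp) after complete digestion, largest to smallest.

81, 58, 35, 25, 21 bp

EcoRI sites (GAATTC) start at positions 22, 80, 115, 136, 161.
EcoRI cuts after the first base of each site, so after positions 22, 80, 115, 136, 161.
Circular molecule, 5 cuts → 5 fragments:
  23–80 → 58 bp
  81–115 → 35 bp
  116–136 → 21 bp
  137–161 → 25 bp
  162–220 then 1–22 → 59 + 22 = 81 bp
Sorted largest to smallest: 81, 58, 35, 25, 21 bp.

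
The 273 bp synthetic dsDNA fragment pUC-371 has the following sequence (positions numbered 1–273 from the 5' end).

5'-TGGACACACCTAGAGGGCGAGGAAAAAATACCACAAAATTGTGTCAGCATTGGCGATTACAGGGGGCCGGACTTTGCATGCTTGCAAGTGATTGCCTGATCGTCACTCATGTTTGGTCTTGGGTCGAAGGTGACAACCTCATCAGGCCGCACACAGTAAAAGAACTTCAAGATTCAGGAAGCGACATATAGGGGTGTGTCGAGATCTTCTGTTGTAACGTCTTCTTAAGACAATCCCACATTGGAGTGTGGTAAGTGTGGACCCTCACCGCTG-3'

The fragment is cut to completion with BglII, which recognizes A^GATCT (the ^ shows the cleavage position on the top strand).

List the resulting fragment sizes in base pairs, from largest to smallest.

202, 71 bp

The BglII site (AGATCT) starts at position 202.
BglII cuts after the first base of each site, so after position 202.
Linear molecule, 1 cut → 2 fragments:
  1–202 → 202 bp
  203–273 → 71 bp
Sorted largest to smallest: 202, 71 bp.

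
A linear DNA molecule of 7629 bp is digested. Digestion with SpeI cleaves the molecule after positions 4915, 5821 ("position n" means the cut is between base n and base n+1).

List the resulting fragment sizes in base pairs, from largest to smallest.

4915, 1808, 906 bp

Linear molecule, 2 cuts → 3 fragments:
  4915 − 0 = 4915 bp
  5821 − 4915 = 906 bp
  7629 − 5821 = 1808 bp
Sorted largest to smallest: 4915, 1808, 906 bp.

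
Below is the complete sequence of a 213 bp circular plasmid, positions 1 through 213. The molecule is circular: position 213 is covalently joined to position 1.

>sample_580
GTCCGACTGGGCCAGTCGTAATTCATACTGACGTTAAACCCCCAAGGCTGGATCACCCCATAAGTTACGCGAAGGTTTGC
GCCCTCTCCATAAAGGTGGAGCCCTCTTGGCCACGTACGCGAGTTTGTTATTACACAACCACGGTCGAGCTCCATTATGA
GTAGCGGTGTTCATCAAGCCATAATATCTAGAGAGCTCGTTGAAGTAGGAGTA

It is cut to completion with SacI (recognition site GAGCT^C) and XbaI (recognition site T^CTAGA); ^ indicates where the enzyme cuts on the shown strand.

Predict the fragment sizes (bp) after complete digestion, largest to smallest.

167, 36, 10 bp

SacI sites (GAGCTC) start at positions 147, 193.
SacI cuts after base 5 of each site (before the last base), so after positions 151, 197.
The XbaI site (TCTAGA) starts at position 187.
XbaI cuts after the first base of each site, so after position 187.
Combined cut positions: 151, 187, 197.
Circular molecule, 3 cuts → 3 fragments:
  152–187 → 36 bp
  188–197 → 10 bp
  198–213 then 1–151 → 16 + 151 = 167 bp
Sorted largest to smallest: 167, 36, 10 bp.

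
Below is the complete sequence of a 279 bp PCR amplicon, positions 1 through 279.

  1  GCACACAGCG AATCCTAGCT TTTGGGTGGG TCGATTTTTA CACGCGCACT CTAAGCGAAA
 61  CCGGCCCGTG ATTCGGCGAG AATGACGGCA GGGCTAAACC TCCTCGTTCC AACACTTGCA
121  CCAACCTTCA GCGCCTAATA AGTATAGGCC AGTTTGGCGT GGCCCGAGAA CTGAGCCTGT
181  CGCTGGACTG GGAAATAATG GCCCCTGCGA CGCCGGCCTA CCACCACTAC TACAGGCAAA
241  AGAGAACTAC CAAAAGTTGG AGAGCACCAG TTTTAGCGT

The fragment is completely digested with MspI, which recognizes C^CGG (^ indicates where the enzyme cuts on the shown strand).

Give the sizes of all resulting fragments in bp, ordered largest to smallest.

MspI sites (CCGG) start at positions 61, 213.
MspI cuts after the first base of each site, so after positions 61, 213.
Linear molecule, 2 cuts → 3 fragments:
  1–61 → 61 bp
  62–213 → 152 bp
  214–279 → 66 bp
Sorted largest to smallest: 152, 66, 61 bp.

152, 66, 61 bp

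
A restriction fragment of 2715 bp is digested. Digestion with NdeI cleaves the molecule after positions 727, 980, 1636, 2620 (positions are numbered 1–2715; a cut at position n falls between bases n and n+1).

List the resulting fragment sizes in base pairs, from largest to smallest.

984, 727, 656, 253, 95 bp

Linear molecule, 4 cuts → 5 fragments:
  727 − 0 = 727 bp
  980 − 727 = 253 bp
  1636 − 980 = 656 bp
  2620 − 1636 = 984 bp
  2715 − 2620 = 95 bp
Sorted largest to smallest: 984, 727, 656, 253, 95 bp.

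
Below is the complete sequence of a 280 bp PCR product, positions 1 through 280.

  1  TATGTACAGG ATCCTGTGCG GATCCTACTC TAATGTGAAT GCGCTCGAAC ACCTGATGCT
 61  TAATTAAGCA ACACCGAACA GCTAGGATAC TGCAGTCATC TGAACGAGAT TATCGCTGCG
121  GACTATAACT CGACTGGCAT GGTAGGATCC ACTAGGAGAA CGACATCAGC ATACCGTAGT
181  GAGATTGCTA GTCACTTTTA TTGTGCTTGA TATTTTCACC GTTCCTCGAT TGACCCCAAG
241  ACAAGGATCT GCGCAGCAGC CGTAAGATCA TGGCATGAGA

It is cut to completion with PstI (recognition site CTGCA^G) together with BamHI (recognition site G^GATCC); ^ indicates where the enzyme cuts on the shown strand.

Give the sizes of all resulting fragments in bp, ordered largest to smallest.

135, 74, 51, 11, 9 bp

The PstI site (CTGCAG) starts at position 90.
PstI cuts after base 5 of each site (before the last base), so after position 94.
BamHI sites (GGATCC) start at positions 9, 20, 145.
BamHI cuts after the first base of each site, so after positions 9, 20, 145.
Combined cut positions: 9, 20, 94, 145.
Linear molecule, 4 cuts → 5 fragments:
  1–9 → 9 bp
  10–20 → 11 bp
  21–94 → 74 bp
  95–145 → 51 bp
  146–280 → 135 bp
Sorted largest to smallest: 135, 74, 51, 11, 9 bp.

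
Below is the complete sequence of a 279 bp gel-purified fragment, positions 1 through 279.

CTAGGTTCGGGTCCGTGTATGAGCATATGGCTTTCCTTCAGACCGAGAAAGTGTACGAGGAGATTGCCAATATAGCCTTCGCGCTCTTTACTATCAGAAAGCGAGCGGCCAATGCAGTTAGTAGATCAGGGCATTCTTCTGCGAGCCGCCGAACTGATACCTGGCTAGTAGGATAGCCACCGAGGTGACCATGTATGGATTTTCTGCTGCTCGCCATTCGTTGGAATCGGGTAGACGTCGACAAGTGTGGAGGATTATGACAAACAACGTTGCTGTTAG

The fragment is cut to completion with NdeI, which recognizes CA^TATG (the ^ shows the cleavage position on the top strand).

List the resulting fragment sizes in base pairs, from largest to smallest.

The NdeI site (CATATG) starts at position 24.
NdeI cuts after base 2 of each site, so after position 25.
Linear molecule, 1 cut → 2 fragments:
  1–25 → 25 bp
  26–279 → 254 bp
Sorted largest to smallest: 254, 25 bp.

254, 25 bp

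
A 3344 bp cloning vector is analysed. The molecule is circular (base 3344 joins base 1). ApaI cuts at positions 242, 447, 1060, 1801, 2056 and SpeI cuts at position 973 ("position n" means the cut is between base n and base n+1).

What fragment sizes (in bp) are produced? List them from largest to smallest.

Combined cut positions (sorted): 242, 447, 973, 1060, 1801, 2056.
Circular molecule, 6 cuts → 6 fragments:
  447 − 242 = 205 bp
  973 − 447 = 526 bp
  1060 − 973 = 87 bp
  1801 − 1060 = 741 bp
  2056 − 1801 = 255 bp
  wrap: 3344 − 2056 + 242 = 1530 bp
Sorted largest to smallest: 1530, 741, 526, 255, 205, 87 bp.

1530, 741, 526, 255, 205, 87 bp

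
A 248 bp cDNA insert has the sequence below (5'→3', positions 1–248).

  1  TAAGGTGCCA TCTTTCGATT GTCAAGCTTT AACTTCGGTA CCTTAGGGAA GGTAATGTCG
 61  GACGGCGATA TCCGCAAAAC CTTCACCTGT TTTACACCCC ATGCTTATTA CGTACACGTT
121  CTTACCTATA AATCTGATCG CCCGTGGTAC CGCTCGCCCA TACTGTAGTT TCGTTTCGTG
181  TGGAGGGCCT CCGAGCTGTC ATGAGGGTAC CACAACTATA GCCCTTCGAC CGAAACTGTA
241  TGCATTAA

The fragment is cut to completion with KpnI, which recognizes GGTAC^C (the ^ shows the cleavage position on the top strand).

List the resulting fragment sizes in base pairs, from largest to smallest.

KpnI sites (GGTACC) start at positions 37, 146, 206.
KpnI cuts after base 5 of each site (before the last base), so after positions 41, 150, 210.
Linear molecule, 3 cuts → 4 fragments:
  1–41 → 41 bp
  42–150 → 109 bp
  151–210 → 60 bp
  211–248 → 38 bp
Sorted largest to smallest: 109, 60, 41, 38 bp.

109, 60, 41, 38 bp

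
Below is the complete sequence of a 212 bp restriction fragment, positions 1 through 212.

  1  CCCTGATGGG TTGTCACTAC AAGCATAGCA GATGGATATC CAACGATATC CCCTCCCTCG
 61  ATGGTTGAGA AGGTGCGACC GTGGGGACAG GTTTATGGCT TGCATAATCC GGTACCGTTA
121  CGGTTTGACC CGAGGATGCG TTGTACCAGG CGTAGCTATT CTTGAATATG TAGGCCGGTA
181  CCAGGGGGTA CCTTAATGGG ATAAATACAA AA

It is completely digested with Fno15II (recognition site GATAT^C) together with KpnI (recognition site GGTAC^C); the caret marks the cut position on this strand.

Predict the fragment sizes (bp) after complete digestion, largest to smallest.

Fno15II sites (GATATC) start at positions 35, 45.
Fno15II cuts after base 5 of each site (before the last base), so after positions 39, 49.
KpnI sites (GGTACC) start at positions 111, 177, 187.
KpnI cuts after base 5 of each site (before the last base), so after positions 115, 181, 191.
Combined cut positions: 39, 49, 115, 181, 191.
Linear molecule, 5 cuts → 6 fragments:
  1–39 → 39 bp
  40–49 → 10 bp
  50–115 → 66 bp
  116–181 → 66 bp
  182–191 → 10 bp
  192–212 → 21 bp
Sorted largest to smallest: 66, 66, 39, 21, 10, 10 bp.

66, 66, 39, 21, 10, 10 bp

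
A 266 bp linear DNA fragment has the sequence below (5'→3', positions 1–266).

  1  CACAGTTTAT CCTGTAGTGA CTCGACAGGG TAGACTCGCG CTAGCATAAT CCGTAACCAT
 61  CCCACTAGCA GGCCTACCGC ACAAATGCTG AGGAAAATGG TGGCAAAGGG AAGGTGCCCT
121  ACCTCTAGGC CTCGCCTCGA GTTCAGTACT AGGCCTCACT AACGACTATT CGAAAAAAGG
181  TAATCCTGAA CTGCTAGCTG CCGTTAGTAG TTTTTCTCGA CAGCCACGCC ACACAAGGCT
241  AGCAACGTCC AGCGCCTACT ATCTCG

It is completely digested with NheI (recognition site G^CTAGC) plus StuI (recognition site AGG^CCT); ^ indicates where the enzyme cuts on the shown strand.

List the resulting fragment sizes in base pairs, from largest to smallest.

NheI sites (GCTAGC) start at positions 40, 193, 238.
NheI cuts after the first base of each site, so after positions 40, 193, 238.
StuI sites (AGGCCT) start at positions 70, 127, 151.
StuI cuts after base 3 of each site, so after positions 72, 129, 153.
Combined cut positions: 40, 72, 129, 153, 193, 238.
Linear molecule, 6 cuts → 7 fragments:
  1–40 → 40 bp
  41–72 → 32 bp
  73–129 → 57 bp
  130–153 → 24 bp
  154–193 → 40 bp
  194–238 → 45 bp
  239–266 → 28 bp
Sorted largest to smallest: 57, 45, 40, 40, 32, 28, 24 bp.

57, 45, 40, 40, 32, 28, 24 bp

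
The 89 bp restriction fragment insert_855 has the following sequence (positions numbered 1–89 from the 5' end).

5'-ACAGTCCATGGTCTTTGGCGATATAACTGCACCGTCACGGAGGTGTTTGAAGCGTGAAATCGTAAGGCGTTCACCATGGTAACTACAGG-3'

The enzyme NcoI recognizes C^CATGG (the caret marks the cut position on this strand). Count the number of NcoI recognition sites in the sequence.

CCATGG occurs starting at positions 6, 74.
NcoI cuts at 2 sites.

2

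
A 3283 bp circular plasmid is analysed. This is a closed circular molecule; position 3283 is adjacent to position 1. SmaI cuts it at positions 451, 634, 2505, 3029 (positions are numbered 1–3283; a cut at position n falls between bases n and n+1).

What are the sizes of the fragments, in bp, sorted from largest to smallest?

1871, 705, 524, 183 bp

Circular molecule, 4 cuts → 4 fragments:
  634 − 451 = 183 bp
  2505 − 634 = 1871 bp
  3029 − 2505 = 524 bp
  wrap: 3283 − 3029 + 451 = 705 bp
Sorted largest to smallest: 1871, 705, 524, 183 bp.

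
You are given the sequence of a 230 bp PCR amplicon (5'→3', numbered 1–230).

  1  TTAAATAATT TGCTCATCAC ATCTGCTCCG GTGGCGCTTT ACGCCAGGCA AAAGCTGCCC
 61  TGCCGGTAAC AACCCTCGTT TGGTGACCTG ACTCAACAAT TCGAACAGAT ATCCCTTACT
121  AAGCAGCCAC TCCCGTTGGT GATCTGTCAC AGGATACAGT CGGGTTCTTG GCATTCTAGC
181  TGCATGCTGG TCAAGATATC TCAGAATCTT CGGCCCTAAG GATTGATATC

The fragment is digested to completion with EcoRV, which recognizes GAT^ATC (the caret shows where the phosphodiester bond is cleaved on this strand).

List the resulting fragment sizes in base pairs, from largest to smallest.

EcoRV sites (GATATC) start at positions 108, 195, 225.
EcoRV cuts after base 3 of each site, so after positions 110, 197, 227.
Linear molecule, 3 cuts → 4 fragments:
  1–110 → 110 bp
  111–197 → 87 bp
  198–227 → 30 bp
  228–230 → 3 bp
Sorted largest to smallest: 110, 87, 30, 3 bp.

110, 87, 30, 3 bp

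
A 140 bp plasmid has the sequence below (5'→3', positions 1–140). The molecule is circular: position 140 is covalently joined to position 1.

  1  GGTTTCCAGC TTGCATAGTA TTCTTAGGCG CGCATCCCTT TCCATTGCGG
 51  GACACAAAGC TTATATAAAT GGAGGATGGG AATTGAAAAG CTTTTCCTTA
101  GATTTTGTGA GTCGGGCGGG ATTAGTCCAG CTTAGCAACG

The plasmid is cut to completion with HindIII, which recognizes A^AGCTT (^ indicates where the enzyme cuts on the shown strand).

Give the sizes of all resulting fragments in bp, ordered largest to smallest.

109, 31 bp

HindIII sites (AAGCTT) start at positions 57, 88.
HindIII cuts after the first base of each site, so after positions 57, 88.
Circular molecule, 2 cuts → 2 fragments:
  58–88 → 31 bp
  89–140 then 1–57 → 52 + 57 = 109 bp
Sorted largest to smallest: 109, 31 bp.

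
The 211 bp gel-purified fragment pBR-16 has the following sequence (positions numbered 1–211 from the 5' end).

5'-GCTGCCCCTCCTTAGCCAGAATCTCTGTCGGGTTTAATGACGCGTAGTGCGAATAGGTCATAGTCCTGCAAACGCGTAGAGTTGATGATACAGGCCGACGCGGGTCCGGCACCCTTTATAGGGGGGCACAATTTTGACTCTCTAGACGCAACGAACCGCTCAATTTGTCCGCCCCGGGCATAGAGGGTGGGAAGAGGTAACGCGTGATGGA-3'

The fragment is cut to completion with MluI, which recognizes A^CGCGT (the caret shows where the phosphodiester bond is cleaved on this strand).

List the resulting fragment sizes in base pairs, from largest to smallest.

128, 40, 32, 11 bp

MluI sites (ACGCGT) start at positions 40, 72, 200.
MluI cuts after the first base of each site, so after positions 40, 72, 200.
Linear molecule, 3 cuts → 4 fragments:
  1–40 → 40 bp
  41–72 → 32 bp
  73–200 → 128 bp
  201–211 → 11 bp
Sorted largest to smallest: 128, 40, 32, 11 bp.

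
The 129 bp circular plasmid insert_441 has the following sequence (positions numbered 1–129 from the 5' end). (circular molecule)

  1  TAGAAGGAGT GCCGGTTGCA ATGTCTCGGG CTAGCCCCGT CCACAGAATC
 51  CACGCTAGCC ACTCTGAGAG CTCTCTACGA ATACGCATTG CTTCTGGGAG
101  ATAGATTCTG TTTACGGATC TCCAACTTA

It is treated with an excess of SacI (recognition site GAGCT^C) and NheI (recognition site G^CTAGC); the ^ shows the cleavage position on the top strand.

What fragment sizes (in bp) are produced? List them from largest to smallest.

The SacI site (GAGCTC) starts at position 68.
SacI cuts after base 5 of each site (before the last base), so after position 72.
NheI sites (GCTAGC) start at positions 30, 54.
NheI cuts after the first base of each site, so after positions 30, 54.
Combined cut positions: 30, 54, 72.
Circular molecule, 3 cuts → 3 fragments:
  31–54 → 24 bp
  55–72 → 18 bp
  73–129 then 1–30 → 57 + 30 = 87 bp
Sorted largest to smallest: 87, 24, 18 bp.

87, 24, 18 bp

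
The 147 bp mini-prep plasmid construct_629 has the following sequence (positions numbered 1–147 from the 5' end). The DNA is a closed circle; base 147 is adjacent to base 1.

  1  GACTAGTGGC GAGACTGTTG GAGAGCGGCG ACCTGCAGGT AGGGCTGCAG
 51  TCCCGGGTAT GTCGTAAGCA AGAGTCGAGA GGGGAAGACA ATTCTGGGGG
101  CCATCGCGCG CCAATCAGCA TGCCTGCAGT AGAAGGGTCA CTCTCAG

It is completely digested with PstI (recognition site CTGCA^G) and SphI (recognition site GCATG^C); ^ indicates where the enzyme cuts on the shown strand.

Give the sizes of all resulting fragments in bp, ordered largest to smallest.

73, 56, 12, 6 bp

PstI sites (CTGCAG) start at positions 33, 45, 124.
PstI cuts after base 5 of each site (before the last base), so after positions 37, 49, 128.
The SphI site (GCATGC) starts at position 118.
SphI cuts after base 5 of each site (before the last base), so after position 122.
Combined cut positions: 37, 49, 122, 128.
Circular molecule, 4 cuts → 4 fragments:
  38–49 → 12 bp
  50–122 → 73 bp
  123–128 → 6 bp
  129–147 then 1–37 → 19 + 37 = 56 bp
Sorted largest to smallest: 73, 56, 12, 6 bp.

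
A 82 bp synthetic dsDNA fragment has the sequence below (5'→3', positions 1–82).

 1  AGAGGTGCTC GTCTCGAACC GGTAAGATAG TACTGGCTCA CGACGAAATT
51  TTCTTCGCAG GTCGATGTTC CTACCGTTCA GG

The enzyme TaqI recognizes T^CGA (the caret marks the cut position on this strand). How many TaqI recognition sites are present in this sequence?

2

TCGA occurs starting at positions 14, 62.
TaqI cuts at 2 sites.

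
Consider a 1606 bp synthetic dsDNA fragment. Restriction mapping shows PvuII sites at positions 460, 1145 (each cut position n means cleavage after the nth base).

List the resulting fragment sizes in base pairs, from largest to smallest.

685, 461, 460 bp

Linear molecule, 2 cuts → 3 fragments:
  460 − 0 = 460 bp
  1145 − 460 = 685 bp
  1606 − 1145 = 461 bp
Sorted largest to smallest: 685, 461, 460 bp.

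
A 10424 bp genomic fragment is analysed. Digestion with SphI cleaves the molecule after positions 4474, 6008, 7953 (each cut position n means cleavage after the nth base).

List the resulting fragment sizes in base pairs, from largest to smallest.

4474, 2471, 1945, 1534 bp

Linear molecule, 3 cuts → 4 fragments:
  4474 − 0 = 4474 bp
  6008 − 4474 = 1534 bp
  7953 − 6008 = 1945 bp
  10424 − 7953 = 2471 bp
Sorted largest to smallest: 4474, 2471, 1945, 1534 bp.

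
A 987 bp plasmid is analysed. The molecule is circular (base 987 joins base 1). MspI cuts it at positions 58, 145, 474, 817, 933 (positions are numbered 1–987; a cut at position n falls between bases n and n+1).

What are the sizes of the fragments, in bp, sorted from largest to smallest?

343, 329, 116, 112, 87 bp

Circular molecule, 5 cuts → 5 fragments:
  145 − 58 = 87 bp
  474 − 145 = 329 bp
  817 − 474 = 343 bp
  933 − 817 = 116 bp
  wrap: 987 − 933 + 58 = 112 bp
Sorted largest to smallest: 343, 329, 116, 112, 87 bp.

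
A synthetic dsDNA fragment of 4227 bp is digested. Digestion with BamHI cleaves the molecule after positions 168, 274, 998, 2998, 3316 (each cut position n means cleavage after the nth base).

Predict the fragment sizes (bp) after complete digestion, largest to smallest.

Linear molecule, 5 cuts → 6 fragments:
  168 − 0 = 168 bp
  274 − 168 = 106 bp
  998 − 274 = 724 bp
  2998 − 998 = 2000 bp
  3316 − 2998 = 318 bp
  4227 − 3316 = 911 bp
Sorted largest to smallest: 2000, 911, 724, 318, 168, 106 bp.

2000, 911, 724, 318, 168, 106 bp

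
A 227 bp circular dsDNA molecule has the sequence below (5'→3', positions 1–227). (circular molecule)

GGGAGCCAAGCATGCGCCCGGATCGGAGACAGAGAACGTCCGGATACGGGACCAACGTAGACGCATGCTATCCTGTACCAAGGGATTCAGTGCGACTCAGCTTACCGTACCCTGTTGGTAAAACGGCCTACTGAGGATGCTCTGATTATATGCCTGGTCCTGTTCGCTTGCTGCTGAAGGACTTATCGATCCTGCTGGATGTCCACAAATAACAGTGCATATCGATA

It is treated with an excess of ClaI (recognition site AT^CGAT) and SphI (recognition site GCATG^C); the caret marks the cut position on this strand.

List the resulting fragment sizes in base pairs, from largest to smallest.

119, 53, 36, 19 bp

ClaI sites (ATCGAT) start at positions 185, 221.
ClaI cuts after base 2 of each site, so after positions 186, 222.
SphI sites (GCATGC) start at positions 10, 63.
SphI cuts after base 5 of each site (before the last base), so after positions 14, 67.
Combined cut positions: 14, 67, 186, 222.
Circular molecule, 4 cuts → 4 fragments:
  15–67 → 53 bp
  68–186 → 119 bp
  187–222 → 36 bp
  223–227 then 1–14 → 5 + 14 = 19 bp
Sorted largest to smallest: 119, 53, 36, 19 bp.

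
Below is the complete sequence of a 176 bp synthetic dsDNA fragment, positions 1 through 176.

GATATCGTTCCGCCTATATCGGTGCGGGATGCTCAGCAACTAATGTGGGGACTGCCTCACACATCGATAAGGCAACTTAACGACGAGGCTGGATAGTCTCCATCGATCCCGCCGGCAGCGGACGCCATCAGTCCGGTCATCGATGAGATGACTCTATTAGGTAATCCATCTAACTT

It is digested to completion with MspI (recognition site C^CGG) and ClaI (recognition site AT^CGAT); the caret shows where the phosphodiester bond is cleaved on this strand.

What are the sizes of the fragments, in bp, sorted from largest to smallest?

64, 39, 36, 21, 9, 7 bp

MspI sites (CCGG) start at positions 112, 133.
MspI cuts after the first base of each site, so after positions 112, 133.
ClaI sites (ATCGAT) start at positions 63, 102, 139.
ClaI cuts after base 2 of each site, so after positions 64, 103, 140.
Combined cut positions: 64, 103, 112, 133, 140.
Linear molecule, 5 cuts → 6 fragments:
  1–64 → 64 bp
  65–103 → 39 bp
  104–112 → 9 bp
  113–133 → 21 bp
  134–140 → 7 bp
  141–176 → 36 bp
Sorted largest to smallest: 64, 39, 36, 21, 9, 7 bp.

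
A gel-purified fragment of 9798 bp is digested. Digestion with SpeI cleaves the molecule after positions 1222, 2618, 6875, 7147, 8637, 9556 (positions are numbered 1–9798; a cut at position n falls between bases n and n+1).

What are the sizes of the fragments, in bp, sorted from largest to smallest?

4257, 1490, 1396, 1222, 919, 272, 242 bp

Linear molecule, 6 cuts → 7 fragments:
  1222 − 0 = 1222 bp
  2618 − 1222 = 1396 bp
  6875 − 2618 = 4257 bp
  7147 − 6875 = 272 bp
  8637 − 7147 = 1490 bp
  9556 − 8637 = 919 bp
  9798 − 9556 = 242 bp
Sorted largest to smallest: 4257, 1490, 1396, 1222, 919, 272, 242 bp.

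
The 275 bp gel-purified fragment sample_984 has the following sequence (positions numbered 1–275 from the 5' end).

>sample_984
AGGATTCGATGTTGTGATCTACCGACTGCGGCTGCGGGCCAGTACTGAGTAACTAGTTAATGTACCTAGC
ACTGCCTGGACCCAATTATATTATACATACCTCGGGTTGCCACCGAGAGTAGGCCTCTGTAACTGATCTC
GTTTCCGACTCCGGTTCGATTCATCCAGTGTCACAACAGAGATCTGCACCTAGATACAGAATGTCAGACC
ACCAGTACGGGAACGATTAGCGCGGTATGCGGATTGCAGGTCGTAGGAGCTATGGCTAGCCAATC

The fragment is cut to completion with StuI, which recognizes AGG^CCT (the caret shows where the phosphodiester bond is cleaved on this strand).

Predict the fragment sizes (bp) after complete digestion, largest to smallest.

152, 123 bp

The StuI site (AGGCCT) starts at position 121.
StuI cuts after base 3 of each site, so after position 123.
Linear molecule, 1 cut → 2 fragments:
  1–123 → 123 bp
  124–275 → 152 bp
Sorted largest to smallest: 152, 123 bp.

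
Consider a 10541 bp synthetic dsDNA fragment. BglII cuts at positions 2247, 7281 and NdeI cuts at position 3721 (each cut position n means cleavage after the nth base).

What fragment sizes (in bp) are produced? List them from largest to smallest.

3560, 3260, 2247, 1474 bp

Combined cut positions (sorted): 2247, 3721, 7281.
Linear molecule, 3 cuts → 4 fragments:
  2247 − 0 = 2247 bp
  3721 − 2247 = 1474 bp
  7281 − 3721 = 3560 bp
  10541 − 7281 = 3260 bp
Sorted largest to smallest: 3560, 3260, 2247, 1474 bp.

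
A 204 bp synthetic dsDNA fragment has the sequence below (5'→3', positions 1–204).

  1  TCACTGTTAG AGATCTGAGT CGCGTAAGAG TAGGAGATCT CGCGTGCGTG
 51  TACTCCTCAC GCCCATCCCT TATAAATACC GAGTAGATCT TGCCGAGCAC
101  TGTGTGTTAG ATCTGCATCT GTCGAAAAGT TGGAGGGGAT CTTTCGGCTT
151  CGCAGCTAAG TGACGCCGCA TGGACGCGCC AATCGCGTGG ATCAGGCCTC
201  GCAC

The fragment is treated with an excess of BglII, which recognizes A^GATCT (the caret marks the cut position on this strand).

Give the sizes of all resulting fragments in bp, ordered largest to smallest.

BglII sites (AGATCT) start at positions 11, 35, 85, 109.
BglII cuts after the first base of each site, so after positions 11, 35, 85, 109.
Linear molecule, 4 cuts → 5 fragments:
  1–11 → 11 bp
  12–35 → 24 bp
  36–85 → 50 bp
  86–109 → 24 bp
  110–204 → 95 bp
Sorted largest to smallest: 95, 50, 24, 24, 11 bp.

95, 50, 24, 24, 11 bp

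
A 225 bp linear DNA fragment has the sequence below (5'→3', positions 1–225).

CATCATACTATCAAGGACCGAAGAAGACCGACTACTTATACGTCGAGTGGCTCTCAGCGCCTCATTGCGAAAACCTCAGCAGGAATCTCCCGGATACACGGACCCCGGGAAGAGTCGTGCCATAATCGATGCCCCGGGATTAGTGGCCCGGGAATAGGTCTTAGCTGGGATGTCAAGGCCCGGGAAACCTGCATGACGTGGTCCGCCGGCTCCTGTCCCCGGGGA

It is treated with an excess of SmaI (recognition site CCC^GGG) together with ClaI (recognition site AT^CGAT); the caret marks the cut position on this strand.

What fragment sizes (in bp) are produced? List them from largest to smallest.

SmaI sites (CCCGGG) start at positions 104, 133, 147, 179, 218.
SmaI cuts after base 3 of each site, so after positions 106, 135, 149, 181, 220.
The ClaI site (ATCGAT) starts at position 125.
ClaI cuts after base 2 of each site, so after position 126.
Combined cut positions: 106, 126, 135, 149, 181, 220.
Linear molecule, 6 cuts → 7 fragments:
  1–106 → 106 bp
  107–126 → 20 bp
  127–135 → 9 bp
  136–149 → 14 bp
  150–181 → 32 bp
  182–220 → 39 bp
  221–225 → 5 bp
Sorted largest to smallest: 106, 39, 32, 20, 14, 9, 5 bp.

106, 39, 32, 20, 14, 9, 5 bp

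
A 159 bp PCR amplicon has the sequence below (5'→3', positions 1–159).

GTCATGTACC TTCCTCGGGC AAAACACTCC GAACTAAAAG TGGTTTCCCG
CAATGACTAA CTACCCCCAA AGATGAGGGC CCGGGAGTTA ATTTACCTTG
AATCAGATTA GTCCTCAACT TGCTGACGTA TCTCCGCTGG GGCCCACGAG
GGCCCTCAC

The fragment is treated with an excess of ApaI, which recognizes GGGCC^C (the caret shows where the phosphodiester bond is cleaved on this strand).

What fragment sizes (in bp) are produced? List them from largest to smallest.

ApaI sites (GGGCCC) start at positions 77, 140, 150.
ApaI cuts after base 5 of each site (before the last base), so after positions 81, 144, 154.
Linear molecule, 3 cuts → 4 fragments:
  1–81 → 81 bp
  82–144 → 63 bp
  145–154 → 10 bp
  155–159 → 5 bp
Sorted largest to smallest: 81, 63, 10, 5 bp.

81, 63, 10, 5 bp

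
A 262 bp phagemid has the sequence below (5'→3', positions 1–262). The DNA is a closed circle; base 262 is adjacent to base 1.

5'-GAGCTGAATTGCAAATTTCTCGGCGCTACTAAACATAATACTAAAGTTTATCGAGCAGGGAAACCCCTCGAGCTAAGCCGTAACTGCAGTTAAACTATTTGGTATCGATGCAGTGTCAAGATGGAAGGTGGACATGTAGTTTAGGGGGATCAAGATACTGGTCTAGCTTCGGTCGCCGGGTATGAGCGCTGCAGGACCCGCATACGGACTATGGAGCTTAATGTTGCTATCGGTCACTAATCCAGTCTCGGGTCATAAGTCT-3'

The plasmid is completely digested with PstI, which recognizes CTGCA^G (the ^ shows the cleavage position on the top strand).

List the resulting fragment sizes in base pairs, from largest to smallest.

157, 105 bp

PstI sites (CTGCAG) start at positions 84, 189.
PstI cuts after base 5 of each site (before the last base), so after positions 88, 193.
Circular molecule, 2 cuts → 2 fragments:
  89–193 → 105 bp
  194–262 then 1–88 → 69 + 88 = 157 bp
Sorted largest to smallest: 157, 105 bp.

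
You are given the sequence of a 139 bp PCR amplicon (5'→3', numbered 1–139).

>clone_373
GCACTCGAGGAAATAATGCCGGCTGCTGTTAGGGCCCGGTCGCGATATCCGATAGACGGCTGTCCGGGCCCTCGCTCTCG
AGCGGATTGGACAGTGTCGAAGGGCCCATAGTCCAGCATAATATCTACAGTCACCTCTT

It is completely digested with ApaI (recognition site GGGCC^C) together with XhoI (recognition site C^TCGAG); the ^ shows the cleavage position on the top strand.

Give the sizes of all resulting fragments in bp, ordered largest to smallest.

ApaI sites (GGGCCC) start at positions 32, 66, 102.
ApaI cuts after base 5 of each site (before the last base), so after positions 36, 70, 106.
XhoI sites (CTCGAG) start at positions 4, 77.
XhoI cuts after the first base of each site, so after positions 4, 77.
Combined cut positions: 4, 36, 70, 77, 106.
Linear molecule, 5 cuts → 6 fragments:
  1–4 → 4 bp
  5–36 → 32 bp
  37–70 → 34 bp
  71–77 → 7 bp
  78–106 → 29 bp
  107–139 → 33 bp
Sorted largest to smallest: 34, 33, 32, 29, 7, 4 bp.

34, 33, 32, 29, 7, 4 bp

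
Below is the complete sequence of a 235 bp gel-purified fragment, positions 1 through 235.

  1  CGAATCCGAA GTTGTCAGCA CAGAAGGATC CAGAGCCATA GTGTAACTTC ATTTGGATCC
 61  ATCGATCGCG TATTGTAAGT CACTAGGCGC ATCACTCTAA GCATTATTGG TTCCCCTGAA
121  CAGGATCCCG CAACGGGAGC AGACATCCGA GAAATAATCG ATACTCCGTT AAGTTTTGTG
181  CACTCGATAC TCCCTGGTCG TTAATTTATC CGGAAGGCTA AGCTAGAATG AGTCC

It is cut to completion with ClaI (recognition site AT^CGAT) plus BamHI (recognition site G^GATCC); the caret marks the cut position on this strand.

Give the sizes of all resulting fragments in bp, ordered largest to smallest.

ClaI sites (ATCGAT) start at positions 61, 157.
ClaI cuts after base 2 of each site, so after positions 62, 158.
BamHI sites (GGATCC) start at positions 26, 55, 123.
BamHI cuts after the first base of each site, so after positions 26, 55, 123.
Combined cut positions: 26, 55, 62, 123, 158.
Linear molecule, 5 cuts → 6 fragments:
  1–26 → 26 bp
  27–55 → 29 bp
  56–62 → 7 bp
  63–123 → 61 bp
  124–158 → 35 bp
  159–235 → 77 bp
Sorted largest to smallest: 77, 61, 35, 29, 26, 7 bp.

77, 61, 35, 29, 26, 7 bp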